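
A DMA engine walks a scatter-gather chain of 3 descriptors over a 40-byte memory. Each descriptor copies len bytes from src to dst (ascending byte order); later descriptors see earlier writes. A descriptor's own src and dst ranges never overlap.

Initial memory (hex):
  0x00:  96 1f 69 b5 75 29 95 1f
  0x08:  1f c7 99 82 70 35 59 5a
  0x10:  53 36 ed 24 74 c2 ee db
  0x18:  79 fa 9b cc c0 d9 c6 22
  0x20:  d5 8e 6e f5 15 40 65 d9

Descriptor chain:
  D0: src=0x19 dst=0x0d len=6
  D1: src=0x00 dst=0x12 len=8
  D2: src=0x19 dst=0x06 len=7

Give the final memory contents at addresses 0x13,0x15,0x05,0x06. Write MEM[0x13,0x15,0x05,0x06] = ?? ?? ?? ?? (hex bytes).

MEM[0x13,0x15,0x05,0x06] = 1f b5 29 1f

  after D0: wrote 6B at 0x0d = fa9bccc0d9c6
  after D1: wrote 8B at 0x12 = 961f69b57529951f
  after D2: wrote 7B at 0x06 = 1f9bccc0d9c622
query mem[0x13]=0x1f, mem[0x15]=0xb5, mem[0x05]=0x29, mem[0x06]=0x1f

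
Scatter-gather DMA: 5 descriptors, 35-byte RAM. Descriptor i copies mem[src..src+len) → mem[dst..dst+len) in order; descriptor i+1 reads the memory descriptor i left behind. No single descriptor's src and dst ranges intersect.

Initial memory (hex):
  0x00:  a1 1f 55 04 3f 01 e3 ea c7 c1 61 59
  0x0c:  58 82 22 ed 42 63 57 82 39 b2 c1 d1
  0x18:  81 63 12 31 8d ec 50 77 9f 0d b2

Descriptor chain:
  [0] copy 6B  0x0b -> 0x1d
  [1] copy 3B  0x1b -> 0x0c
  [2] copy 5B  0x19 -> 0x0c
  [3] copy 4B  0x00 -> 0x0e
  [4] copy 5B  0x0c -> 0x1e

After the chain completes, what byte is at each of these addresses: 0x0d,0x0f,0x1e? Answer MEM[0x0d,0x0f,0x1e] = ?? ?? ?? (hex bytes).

MEM[0x0d,0x0f,0x1e] = 12 1f 63

[0] 0x0b->0x1d len=6 : 59 58 82 22 ed 42
[1] 0x1b->0x0c len=3 : 31 8d 59
[2] 0x19->0x0c len=5 : 63 12 31 8d 59
[3] 0x00->0x0e len=4 : a1 1f 55 04
[4] 0x0c->0x1e len=5 : 63 12 a1 1f 55
query mem[0x0d]=0x12, mem[0x0f]=0x1f, mem[0x1e]=0x63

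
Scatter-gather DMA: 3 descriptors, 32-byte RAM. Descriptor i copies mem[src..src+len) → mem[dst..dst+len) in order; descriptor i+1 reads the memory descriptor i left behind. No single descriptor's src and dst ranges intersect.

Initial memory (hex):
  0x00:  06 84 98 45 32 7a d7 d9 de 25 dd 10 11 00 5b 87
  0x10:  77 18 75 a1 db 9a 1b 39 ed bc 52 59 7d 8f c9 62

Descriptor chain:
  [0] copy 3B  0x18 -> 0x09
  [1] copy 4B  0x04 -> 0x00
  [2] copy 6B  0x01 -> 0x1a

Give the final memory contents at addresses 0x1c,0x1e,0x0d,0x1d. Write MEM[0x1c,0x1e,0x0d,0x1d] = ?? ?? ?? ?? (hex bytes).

MEM[0x1c,0x1e,0x0d,0x1d] = d9 7a 00 32

D0: mem[0x09..0x0b] <- [ed bc 52]
D1: mem[0x00..0x03] <- [32 7a d7 d9]
D2: mem[0x1a..0x1f] <- [7a d7 d9 32 7a d7]
query mem[0x1c]=0xd9, mem[0x1e]=0x7a, mem[0x0d]=0x00, mem[0x1d]=0x32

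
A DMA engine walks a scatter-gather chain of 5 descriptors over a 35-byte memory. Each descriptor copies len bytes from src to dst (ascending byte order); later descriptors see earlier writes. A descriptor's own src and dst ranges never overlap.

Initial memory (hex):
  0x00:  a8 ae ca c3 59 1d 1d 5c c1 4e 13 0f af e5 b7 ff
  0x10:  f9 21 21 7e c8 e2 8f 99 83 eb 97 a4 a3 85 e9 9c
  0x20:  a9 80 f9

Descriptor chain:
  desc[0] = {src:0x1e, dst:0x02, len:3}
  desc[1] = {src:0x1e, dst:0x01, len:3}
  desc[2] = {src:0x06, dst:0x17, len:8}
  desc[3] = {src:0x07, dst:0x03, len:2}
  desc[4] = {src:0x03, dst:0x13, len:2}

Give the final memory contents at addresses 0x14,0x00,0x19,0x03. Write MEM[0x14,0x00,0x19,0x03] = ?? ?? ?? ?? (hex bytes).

MEM[0x14,0x00,0x19,0x03] = c1 a8 c1 5c

D0: mem[0x02..0x04] <- [e9 9c a9]
D1: mem[0x01..0x03] <- [e9 9c a9]
D2: mem[0x17..0x1e] <- [1d 5c c1 4e 13 0f af e5]
D3: mem[0x03..0x04] <- [5c c1]
D4: mem[0x13..0x14] <- [5c c1]
query mem[0x14]=0xc1, mem[0x00]=0xa8, mem[0x19]=0xc1, mem[0x03]=0x5c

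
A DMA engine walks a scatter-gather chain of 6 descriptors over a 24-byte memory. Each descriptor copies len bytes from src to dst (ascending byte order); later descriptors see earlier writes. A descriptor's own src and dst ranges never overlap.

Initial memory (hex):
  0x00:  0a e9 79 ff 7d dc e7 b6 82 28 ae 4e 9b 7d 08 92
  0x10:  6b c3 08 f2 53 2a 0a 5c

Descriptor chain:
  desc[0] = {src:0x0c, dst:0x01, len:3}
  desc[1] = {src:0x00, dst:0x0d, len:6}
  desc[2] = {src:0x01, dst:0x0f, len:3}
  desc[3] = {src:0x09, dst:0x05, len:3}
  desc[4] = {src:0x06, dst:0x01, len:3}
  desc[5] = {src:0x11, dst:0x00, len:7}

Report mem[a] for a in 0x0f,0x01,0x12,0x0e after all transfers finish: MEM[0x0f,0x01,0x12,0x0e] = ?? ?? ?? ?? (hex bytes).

#0 dst[0x01+3] := {0x9b,0x7d,0x08}
#1 dst[0x0d+6] := {0x0a,0x9b,0x7d,0x08,0x7d,0xdc}
#2 dst[0x0f+3] := {0x9b,0x7d,0x08}
#3 dst[0x05+3] := {0x28,0xae,0x4e}
#4 dst[0x01+3] := {0xae,0x4e,0x82}
#5 dst[0x00+7] := {0x08,0xdc,0xf2,0x53,0x2a,0x0a,0x5c}
query mem[0x0f]=0x9b, mem[0x01]=0xdc, mem[0x12]=0xdc, mem[0x0e]=0x9b

MEM[0x0f,0x01,0x12,0x0e] = 9b dc dc 9b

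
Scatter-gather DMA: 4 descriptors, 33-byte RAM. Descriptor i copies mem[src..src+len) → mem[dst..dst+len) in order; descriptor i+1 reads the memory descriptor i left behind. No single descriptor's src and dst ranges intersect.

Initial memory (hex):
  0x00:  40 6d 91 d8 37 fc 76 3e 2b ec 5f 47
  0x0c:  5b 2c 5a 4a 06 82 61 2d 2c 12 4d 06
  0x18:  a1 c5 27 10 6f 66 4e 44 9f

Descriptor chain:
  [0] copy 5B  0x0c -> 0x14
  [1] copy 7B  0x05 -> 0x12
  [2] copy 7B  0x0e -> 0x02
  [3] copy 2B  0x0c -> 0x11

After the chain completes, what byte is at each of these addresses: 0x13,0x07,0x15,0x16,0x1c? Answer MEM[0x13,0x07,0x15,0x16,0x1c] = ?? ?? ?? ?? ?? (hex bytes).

  after D0: wrote 5B at 0x14 = 5b2c5a4a06
  after D1: wrote 7B at 0x12 = fc763e2bec5f47
  after D2: wrote 7B at 0x02 = 5a4a0682fc763e
  after D3: wrote 2B at 0x11 = 5b2c
query mem[0x13]=0x76, mem[0x07]=0x76, mem[0x15]=0x2b, mem[0x16]=0xec, mem[0x1c]=0x6f

MEM[0x13,0x07,0x15,0x16,0x1c] = 76 76 2b ec 6f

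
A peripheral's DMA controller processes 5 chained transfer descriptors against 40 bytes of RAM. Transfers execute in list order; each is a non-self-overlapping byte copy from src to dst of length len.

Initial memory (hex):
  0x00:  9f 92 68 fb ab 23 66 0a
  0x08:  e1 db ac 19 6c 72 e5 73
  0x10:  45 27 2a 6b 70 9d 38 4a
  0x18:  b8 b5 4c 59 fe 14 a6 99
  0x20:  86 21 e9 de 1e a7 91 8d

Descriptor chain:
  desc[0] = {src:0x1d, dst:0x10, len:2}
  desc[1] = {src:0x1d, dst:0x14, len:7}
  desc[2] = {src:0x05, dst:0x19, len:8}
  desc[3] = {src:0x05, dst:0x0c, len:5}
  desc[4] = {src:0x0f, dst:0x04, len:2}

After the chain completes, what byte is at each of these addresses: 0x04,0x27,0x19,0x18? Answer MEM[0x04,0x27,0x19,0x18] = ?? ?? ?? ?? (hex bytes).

#0 dst[0x10+2] := {0x14,0xa6}
#1 dst[0x14+7] := {0x14,0xa6,0x99,0x86,0x21,0xe9,0xde}
#2 dst[0x19+8] := {0x23,0x66,0x0a,0xe1,0xdb,0xac,0x19,0x6c}
#3 dst[0x0c+5] := {0x23,0x66,0x0a,0xe1,0xdb}
#4 dst[0x04+2] := {0xe1,0xdb}
query mem[0x04]=0xe1, mem[0x27]=0x8d, mem[0x19]=0x23, mem[0x18]=0x21

MEM[0x04,0x27,0x19,0x18] = e1 8d 23 21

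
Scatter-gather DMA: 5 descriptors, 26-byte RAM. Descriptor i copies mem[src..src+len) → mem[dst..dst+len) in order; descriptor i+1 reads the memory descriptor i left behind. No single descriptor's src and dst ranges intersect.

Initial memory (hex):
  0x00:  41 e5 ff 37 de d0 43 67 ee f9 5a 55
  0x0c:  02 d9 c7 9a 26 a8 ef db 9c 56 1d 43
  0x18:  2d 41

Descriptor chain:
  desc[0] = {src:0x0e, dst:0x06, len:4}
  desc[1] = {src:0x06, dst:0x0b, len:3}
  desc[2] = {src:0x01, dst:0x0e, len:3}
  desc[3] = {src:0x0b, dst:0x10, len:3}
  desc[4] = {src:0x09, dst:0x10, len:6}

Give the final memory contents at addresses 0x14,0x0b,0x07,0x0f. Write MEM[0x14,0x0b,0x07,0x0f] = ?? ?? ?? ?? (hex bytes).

D0: mem[0x06..0x09] <- [c7 9a 26 a8]
D1: mem[0x0b..0x0d] <- [c7 9a 26]
D2: mem[0x0e..0x10] <- [e5 ff 37]
D3: mem[0x10..0x12] <- [c7 9a 26]
D4: mem[0x10..0x15] <- [a8 5a c7 9a 26 e5]
query mem[0x14]=0x26, mem[0x0b]=0xc7, mem[0x07]=0x9a, mem[0x0f]=0xff

MEM[0x14,0x0b,0x07,0x0f] = 26 c7 9a ff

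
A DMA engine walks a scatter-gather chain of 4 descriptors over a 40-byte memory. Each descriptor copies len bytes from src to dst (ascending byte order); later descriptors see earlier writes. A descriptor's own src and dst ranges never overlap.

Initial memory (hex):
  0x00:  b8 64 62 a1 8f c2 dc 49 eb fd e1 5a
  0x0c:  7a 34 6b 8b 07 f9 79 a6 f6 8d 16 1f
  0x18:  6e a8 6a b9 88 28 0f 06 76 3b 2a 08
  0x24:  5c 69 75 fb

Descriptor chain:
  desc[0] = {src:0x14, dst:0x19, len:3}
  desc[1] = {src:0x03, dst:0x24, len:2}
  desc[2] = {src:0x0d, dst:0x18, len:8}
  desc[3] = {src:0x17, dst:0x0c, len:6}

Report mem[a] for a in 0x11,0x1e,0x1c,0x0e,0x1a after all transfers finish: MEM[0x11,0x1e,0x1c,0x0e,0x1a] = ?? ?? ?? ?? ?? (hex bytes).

MEM[0x11,0x1e,0x1c,0x0e,0x1a] = f9 a6 f9 6b 8b

[0] 0x14->0x19 len=3 : f6 8d 16
[1] 0x03->0x24 len=2 : a1 8f
[2] 0x0d->0x18 len=8 : 34 6b 8b 07 f9 79 a6 f6
[3] 0x17->0x0c len=6 : 1f 34 6b 8b 07 f9
query mem[0x11]=0xf9, mem[0x1e]=0xa6, mem[0x1c]=0xf9, mem[0x0e]=0x6b, mem[0x1a]=0x8b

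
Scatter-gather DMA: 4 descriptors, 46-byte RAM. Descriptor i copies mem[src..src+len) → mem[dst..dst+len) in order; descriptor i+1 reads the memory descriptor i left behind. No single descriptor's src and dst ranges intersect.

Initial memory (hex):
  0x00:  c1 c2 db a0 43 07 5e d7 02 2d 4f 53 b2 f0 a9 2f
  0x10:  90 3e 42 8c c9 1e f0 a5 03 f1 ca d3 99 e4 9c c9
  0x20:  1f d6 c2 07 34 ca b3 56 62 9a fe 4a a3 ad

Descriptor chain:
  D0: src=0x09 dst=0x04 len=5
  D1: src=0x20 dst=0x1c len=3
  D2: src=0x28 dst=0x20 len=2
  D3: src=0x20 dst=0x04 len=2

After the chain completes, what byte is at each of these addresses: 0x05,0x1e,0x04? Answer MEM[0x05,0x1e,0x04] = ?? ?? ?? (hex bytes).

[0] 0x09->0x04 len=5 : 2d 4f 53 b2 f0
[1] 0x20->0x1c len=3 : 1f d6 c2
[2] 0x28->0x20 len=2 : 62 9a
[3] 0x20->0x04 len=2 : 62 9a
query mem[0x05]=0x9a, mem[0x1e]=0xc2, mem[0x04]=0x62

MEM[0x05,0x1e,0x04] = 9a c2 62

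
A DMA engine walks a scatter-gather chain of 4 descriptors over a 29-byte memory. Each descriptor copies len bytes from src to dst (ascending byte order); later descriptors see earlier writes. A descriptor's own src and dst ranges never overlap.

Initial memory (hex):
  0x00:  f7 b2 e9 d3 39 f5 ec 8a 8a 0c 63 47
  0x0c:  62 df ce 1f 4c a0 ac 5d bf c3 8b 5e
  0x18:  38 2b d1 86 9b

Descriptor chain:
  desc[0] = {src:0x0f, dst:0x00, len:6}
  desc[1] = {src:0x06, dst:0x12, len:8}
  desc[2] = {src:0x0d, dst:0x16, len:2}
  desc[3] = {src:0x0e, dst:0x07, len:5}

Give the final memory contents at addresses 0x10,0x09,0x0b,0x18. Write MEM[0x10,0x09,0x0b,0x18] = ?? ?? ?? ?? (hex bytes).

MEM[0x10,0x09,0x0b,0x18] = 4c 4c ec 62

#0 dst[0x00+6] := {0x1f,0x4c,0xa0,0xac,0x5d,0xbf}
#1 dst[0x12+8] := {0xec,0x8a,0x8a,0x0c,0x63,0x47,0x62,0xdf}
#2 dst[0x16+2] := {0xdf,0xce}
#3 dst[0x07+5] := {0xce,0x1f,0x4c,0xa0,0xec}
query mem[0x10]=0x4c, mem[0x09]=0x4c, mem[0x0b]=0xec, mem[0x18]=0x62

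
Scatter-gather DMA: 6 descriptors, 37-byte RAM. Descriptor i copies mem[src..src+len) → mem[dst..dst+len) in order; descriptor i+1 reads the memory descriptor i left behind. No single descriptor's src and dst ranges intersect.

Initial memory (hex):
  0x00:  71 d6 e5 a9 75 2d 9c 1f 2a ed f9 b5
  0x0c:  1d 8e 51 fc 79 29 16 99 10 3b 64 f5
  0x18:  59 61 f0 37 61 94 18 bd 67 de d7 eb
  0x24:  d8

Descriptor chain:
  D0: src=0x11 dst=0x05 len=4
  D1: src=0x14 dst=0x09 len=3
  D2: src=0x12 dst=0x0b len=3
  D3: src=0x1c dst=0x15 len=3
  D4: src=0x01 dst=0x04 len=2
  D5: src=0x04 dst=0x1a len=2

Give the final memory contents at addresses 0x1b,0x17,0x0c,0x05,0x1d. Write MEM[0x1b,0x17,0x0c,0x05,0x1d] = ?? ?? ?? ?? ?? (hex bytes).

MEM[0x1b,0x17,0x0c,0x05,0x1d] = e5 18 99 e5 94

#0 dst[0x05+4] := {0x29,0x16,0x99,0x10}
#1 dst[0x09+3] := {0x10,0x3b,0x64}
#2 dst[0x0b+3] := {0x16,0x99,0x10}
#3 dst[0x15+3] := {0x61,0x94,0x18}
#4 dst[0x04+2] := {0xd6,0xe5}
#5 dst[0x1a+2] := {0xd6,0xe5}
query mem[0x1b]=0xe5, mem[0x17]=0x18, mem[0x0c]=0x99, mem[0x05]=0xe5, mem[0x1d]=0x94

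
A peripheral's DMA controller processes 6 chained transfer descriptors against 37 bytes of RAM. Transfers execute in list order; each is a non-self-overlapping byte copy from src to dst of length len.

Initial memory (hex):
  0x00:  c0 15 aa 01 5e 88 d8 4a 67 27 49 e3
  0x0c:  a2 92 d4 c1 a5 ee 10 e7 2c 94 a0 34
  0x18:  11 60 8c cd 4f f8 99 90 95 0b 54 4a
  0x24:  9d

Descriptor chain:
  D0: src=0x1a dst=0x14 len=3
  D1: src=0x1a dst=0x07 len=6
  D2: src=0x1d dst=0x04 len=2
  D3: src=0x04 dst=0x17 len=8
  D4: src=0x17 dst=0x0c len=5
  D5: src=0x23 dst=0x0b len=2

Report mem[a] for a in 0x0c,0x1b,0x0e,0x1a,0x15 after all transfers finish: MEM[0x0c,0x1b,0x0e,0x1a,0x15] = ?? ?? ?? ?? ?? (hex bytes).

#0 dst[0x14+3] := {0x8c,0xcd,0x4f}
#1 dst[0x07+6] := {0x8c,0xcd,0x4f,0xf8,0x99,0x90}
#2 dst[0x04+2] := {0xf8,0x99}
#3 dst[0x17+8] := {0xf8,0x99,0xd8,0x8c,0xcd,0x4f,0xf8,0x99}
#4 dst[0x0c+5] := {0xf8,0x99,0xd8,0x8c,0xcd}
#5 dst[0x0b+2] := {0x4a,0x9d}
query mem[0x0c]=0x9d, mem[0x1b]=0xcd, mem[0x0e]=0xd8, mem[0x1a]=0x8c, mem[0x15]=0xcd

MEM[0x0c,0x1b,0x0e,0x1a,0x15] = 9d cd d8 8c cd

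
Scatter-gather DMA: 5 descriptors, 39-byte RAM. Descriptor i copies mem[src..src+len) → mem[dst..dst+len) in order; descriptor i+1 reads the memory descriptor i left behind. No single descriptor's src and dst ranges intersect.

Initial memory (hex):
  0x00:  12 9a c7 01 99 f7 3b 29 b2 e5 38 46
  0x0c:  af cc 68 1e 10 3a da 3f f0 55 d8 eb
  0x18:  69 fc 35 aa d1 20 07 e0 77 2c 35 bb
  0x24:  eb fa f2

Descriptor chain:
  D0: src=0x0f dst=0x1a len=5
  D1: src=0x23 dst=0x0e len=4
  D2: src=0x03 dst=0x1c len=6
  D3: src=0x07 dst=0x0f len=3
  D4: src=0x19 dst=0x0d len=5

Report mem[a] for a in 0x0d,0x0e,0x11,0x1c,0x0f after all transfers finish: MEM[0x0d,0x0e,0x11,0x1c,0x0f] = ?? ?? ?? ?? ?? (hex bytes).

MEM[0x0d,0x0e,0x11,0x1c,0x0f] = fc 1e 99 01 10

[0] 0x0f->0x1a len=5 : 1e 10 3a da 3f
[1] 0x23->0x0e len=4 : bb eb fa f2
[2] 0x03->0x1c len=6 : 01 99 f7 3b 29 b2
[3] 0x07->0x0f len=3 : 29 b2 e5
[4] 0x19->0x0d len=5 : fc 1e 10 01 99
query mem[0x0d]=0xfc, mem[0x0e]=0x1e, mem[0x11]=0x99, mem[0x1c]=0x01, mem[0x0f]=0x10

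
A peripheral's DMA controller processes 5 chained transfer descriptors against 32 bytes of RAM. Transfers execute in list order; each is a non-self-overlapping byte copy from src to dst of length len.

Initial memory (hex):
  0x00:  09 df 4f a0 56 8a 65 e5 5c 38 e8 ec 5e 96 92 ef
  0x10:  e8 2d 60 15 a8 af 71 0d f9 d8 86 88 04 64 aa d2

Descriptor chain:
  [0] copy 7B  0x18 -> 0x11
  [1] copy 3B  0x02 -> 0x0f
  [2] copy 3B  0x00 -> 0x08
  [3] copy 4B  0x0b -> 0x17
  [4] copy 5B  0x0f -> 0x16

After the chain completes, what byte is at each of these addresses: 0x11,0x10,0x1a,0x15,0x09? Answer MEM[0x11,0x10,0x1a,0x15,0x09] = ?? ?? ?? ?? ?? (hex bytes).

#0 dst[0x11+7] := {0xf9,0xd8,0x86,0x88,0x04,0x64,0xaa}
#1 dst[0x0f+3] := {0x4f,0xa0,0x56}
#2 dst[0x08+3] := {0x09,0xdf,0x4f}
#3 dst[0x17+4] := {0xec,0x5e,0x96,0x92}
#4 dst[0x16+5] := {0x4f,0xa0,0x56,0xd8,0x86}
query mem[0x11]=0x56, mem[0x10]=0xa0, mem[0x1a]=0x86, mem[0x15]=0x04, mem[0x09]=0xdf

MEM[0x11,0x10,0x1a,0x15,0x09] = 56 a0 86 04 df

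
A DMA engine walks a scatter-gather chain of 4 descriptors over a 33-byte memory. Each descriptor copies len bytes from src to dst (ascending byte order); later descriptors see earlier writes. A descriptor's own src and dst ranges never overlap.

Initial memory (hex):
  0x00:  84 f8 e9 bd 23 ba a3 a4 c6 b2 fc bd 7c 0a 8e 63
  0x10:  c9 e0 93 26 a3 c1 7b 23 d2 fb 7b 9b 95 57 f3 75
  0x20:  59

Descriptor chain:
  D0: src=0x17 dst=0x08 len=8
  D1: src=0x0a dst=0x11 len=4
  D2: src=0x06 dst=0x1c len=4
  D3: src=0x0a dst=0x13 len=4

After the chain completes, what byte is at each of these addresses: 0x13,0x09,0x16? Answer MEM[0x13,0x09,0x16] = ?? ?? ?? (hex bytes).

D0: mem[0x08..0x0f] <- [23 d2 fb 7b 9b 95 57 f3]
D1: mem[0x11..0x14] <- [fb 7b 9b 95]
D2: mem[0x1c..0x1f] <- [a3 a4 23 d2]
D3: mem[0x13..0x16] <- [fb 7b 9b 95]
query mem[0x13]=0xfb, mem[0x09]=0xd2, mem[0x16]=0x95

MEM[0x13,0x09,0x16] = fb d2 95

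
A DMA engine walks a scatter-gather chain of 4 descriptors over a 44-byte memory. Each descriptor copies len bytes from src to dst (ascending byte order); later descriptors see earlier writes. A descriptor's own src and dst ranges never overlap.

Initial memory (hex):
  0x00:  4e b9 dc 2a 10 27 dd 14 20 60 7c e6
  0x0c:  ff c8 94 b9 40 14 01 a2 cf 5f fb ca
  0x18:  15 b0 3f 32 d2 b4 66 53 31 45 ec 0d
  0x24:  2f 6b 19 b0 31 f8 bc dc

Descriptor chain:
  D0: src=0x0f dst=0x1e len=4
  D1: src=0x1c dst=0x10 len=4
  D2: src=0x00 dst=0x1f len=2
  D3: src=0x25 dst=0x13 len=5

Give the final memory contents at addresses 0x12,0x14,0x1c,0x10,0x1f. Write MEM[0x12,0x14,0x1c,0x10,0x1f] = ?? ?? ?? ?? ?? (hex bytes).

D0: mem[0x1e..0x21] <- [b9 40 14 01]
D1: mem[0x10..0x13] <- [d2 b4 b9 40]
D2: mem[0x1f..0x20] <- [4e b9]
D3: mem[0x13..0x17] <- [6b 19 b0 31 f8]
query mem[0x12]=0xb9, mem[0x14]=0x19, mem[0x1c]=0xd2, mem[0x10]=0xd2, mem[0x1f]=0x4e

MEM[0x12,0x14,0x1c,0x10,0x1f] = b9 19 d2 d2 4e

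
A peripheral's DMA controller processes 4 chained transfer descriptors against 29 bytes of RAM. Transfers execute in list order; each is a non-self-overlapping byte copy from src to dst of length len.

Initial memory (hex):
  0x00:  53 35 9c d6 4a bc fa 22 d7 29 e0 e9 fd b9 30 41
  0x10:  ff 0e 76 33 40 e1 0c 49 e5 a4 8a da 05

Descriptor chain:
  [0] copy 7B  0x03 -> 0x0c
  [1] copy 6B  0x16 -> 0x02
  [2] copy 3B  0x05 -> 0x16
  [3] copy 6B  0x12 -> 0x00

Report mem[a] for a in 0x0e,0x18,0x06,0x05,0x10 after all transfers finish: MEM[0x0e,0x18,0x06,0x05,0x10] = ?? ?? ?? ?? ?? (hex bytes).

MEM[0x0e,0x18,0x06,0x05,0x10] = bc da 8a 8a 22

  after D0: wrote 7B at 0x0c = d64abcfa22d729
  after D1: wrote 6B at 0x02 = 0c49e5a48ada
  after D2: wrote 3B at 0x16 = a48ada
  after D3: wrote 6B at 0x00 = 293340e1a48a
query mem[0x0e]=0xbc, mem[0x18]=0xda, mem[0x06]=0x8a, mem[0x05]=0x8a, mem[0x10]=0x22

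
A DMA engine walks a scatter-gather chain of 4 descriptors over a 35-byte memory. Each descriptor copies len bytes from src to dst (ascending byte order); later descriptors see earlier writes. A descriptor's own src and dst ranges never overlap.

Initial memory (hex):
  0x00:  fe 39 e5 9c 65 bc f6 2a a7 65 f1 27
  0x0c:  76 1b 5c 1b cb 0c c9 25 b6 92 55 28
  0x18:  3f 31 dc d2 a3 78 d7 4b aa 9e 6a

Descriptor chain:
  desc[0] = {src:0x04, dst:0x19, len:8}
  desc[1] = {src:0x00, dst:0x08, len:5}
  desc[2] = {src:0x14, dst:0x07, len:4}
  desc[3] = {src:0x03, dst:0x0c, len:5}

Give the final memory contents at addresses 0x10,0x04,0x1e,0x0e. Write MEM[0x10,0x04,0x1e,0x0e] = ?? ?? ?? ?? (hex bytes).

MEM[0x10,0x04,0x1e,0x0e] = b6 65 65 bc

  after D0: wrote 8B at 0x19 = 65bcf62aa765f127
  after D1: wrote 5B at 0x08 = fe39e59c65
  after D2: wrote 4B at 0x07 = b6925528
  after D3: wrote 5B at 0x0c = 9c65bcf6b6
query mem[0x10]=0xb6, mem[0x04]=0x65, mem[0x1e]=0x65, mem[0x0e]=0xbc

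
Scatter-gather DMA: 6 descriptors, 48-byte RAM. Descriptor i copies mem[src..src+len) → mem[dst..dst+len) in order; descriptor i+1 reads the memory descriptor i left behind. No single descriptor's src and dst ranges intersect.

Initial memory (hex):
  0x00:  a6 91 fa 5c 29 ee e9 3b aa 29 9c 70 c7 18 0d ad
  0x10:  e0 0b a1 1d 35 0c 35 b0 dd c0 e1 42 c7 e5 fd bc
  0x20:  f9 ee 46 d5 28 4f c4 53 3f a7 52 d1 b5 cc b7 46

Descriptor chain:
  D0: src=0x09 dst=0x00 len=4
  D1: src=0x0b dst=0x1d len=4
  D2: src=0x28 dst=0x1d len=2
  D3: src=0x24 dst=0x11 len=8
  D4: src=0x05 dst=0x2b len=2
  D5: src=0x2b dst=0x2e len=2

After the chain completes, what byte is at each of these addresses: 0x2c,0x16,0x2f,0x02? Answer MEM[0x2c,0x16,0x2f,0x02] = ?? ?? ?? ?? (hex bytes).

MEM[0x2c,0x16,0x2f,0x02] = e9 a7 e9 70

  after D0: wrote 4B at 0x00 = 299c70c7
  after D1: wrote 4B at 0x1d = 70c7180d
  after D2: wrote 2B at 0x1d = 3fa7
  after D3: wrote 8B at 0x11 = 284fc4533fa752d1
  after D4: wrote 2B at 0x2b = eee9
  after D5: wrote 2B at 0x2e = eee9
query mem[0x2c]=0xe9, mem[0x16]=0xa7, mem[0x2f]=0xe9, mem[0x02]=0x70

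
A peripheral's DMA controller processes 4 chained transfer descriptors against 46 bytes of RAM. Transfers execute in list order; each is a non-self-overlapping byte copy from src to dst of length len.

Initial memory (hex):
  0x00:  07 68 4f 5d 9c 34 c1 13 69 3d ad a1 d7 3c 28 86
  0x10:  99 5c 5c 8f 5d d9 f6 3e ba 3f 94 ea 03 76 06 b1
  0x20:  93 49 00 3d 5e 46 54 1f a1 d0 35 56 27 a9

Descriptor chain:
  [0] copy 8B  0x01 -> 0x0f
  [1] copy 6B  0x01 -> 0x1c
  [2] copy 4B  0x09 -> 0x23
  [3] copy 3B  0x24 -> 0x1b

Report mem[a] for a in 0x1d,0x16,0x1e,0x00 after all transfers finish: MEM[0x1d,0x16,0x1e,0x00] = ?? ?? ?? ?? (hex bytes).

MEM[0x1d,0x16,0x1e,0x00] = d7 69 5d 07

#0 dst[0x0f+8] := {0x68,0x4f,0x5d,0x9c,0x34,0xc1,0x13,0x69}
#1 dst[0x1c+6] := {0x68,0x4f,0x5d,0x9c,0x34,0xc1}
#2 dst[0x23+4] := {0x3d,0xad,0xa1,0xd7}
#3 dst[0x1b+3] := {0xad,0xa1,0xd7}
query mem[0x1d]=0xd7, mem[0x16]=0x69, mem[0x1e]=0x5d, mem[0x00]=0x07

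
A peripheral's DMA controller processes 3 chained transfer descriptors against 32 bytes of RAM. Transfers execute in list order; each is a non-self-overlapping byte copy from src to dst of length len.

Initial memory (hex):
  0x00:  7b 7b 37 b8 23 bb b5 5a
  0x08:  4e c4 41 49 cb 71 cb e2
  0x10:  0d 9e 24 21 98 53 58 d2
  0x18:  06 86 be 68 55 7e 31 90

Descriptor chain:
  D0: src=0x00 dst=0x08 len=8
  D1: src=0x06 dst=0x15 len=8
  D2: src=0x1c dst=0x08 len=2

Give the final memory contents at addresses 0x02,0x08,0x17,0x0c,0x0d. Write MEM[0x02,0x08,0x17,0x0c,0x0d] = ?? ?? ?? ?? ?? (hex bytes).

  after D0: wrote 8B at 0x08 = 7b7b37b823bbb55a
  after D1: wrote 8B at 0x15 = b55a7b7b37b823bb
  after D2: wrote 2B at 0x08 = bb7e
query mem[0x02]=0x37, mem[0x08]=0xbb, mem[0x17]=0x7b, mem[0x0c]=0x23, mem[0x0d]=0xbb

MEM[0x02,0x08,0x17,0x0c,0x0d] = 37 bb 7b 23 bb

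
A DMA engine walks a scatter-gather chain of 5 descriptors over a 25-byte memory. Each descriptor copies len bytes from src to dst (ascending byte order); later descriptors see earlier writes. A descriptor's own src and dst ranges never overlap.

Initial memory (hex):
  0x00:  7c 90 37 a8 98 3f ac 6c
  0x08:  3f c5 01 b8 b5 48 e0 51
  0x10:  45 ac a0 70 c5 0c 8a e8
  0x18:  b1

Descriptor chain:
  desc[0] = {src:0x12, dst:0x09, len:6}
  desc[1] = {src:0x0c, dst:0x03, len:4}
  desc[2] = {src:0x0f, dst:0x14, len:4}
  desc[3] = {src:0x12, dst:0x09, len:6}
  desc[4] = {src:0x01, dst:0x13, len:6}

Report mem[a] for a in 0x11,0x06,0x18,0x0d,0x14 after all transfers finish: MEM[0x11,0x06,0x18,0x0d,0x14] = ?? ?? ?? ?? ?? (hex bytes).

MEM[0x11,0x06,0x18,0x0d,0x14] = ac 51 51 ac 37

D0: mem[0x09..0x0e] <- [a0 70 c5 0c 8a e8]
D1: mem[0x03..0x06] <- [0c 8a e8 51]
D2: mem[0x14..0x17] <- [51 45 ac a0]
D3: mem[0x09..0x0e] <- [a0 70 51 45 ac a0]
D4: mem[0x13..0x18] <- [90 37 0c 8a e8 51]
query mem[0x11]=0xac, mem[0x06]=0x51, mem[0x18]=0x51, mem[0x0d]=0xac, mem[0x14]=0x37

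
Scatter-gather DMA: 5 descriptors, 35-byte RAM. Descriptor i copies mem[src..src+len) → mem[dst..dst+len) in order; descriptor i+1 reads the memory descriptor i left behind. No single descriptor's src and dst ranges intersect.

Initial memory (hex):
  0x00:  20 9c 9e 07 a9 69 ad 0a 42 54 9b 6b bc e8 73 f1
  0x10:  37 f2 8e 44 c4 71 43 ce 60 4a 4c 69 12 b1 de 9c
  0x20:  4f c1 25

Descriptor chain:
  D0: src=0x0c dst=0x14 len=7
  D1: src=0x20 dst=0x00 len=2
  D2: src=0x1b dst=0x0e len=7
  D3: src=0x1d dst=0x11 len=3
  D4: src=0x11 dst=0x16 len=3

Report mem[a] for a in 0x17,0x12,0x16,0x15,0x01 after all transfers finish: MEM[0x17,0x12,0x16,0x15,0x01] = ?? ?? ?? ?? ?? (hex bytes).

MEM[0x17,0x12,0x16,0x15,0x01] = de de b1 e8 c1

#0 dst[0x14+7] := {0xbc,0xe8,0x73,0xf1,0x37,0xf2,0x8e}
#1 dst[0x00+2] := {0x4f,0xc1}
#2 dst[0x0e+7] := {0x69,0x12,0xb1,0xde,0x9c,0x4f,0xc1}
#3 dst[0x11+3] := {0xb1,0xde,0x9c}
#4 dst[0x16+3] := {0xb1,0xde,0x9c}
query mem[0x17]=0xde, mem[0x12]=0xde, mem[0x16]=0xb1, mem[0x15]=0xe8, mem[0x01]=0xc1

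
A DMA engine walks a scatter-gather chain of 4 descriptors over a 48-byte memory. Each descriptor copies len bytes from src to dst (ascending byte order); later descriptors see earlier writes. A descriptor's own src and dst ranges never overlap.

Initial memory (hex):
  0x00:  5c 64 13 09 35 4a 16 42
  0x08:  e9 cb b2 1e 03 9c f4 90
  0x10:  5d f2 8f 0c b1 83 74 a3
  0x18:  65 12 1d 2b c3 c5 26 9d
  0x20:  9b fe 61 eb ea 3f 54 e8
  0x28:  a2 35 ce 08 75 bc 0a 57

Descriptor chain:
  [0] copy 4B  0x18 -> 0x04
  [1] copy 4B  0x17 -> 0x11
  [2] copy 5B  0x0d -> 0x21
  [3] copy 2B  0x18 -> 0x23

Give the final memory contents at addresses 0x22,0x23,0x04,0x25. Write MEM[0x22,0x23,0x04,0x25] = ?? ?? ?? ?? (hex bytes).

D0: mem[0x04..0x07] <- [65 12 1d 2b]
D1: mem[0x11..0x14] <- [a3 65 12 1d]
D2: mem[0x21..0x25] <- [9c f4 90 5d a3]
D3: mem[0x23..0x24] <- [65 12]
query mem[0x22]=0xf4, mem[0x23]=0x65, mem[0x04]=0x65, mem[0x25]=0xa3

MEM[0x22,0x23,0x04,0x25] = f4 65 65 a3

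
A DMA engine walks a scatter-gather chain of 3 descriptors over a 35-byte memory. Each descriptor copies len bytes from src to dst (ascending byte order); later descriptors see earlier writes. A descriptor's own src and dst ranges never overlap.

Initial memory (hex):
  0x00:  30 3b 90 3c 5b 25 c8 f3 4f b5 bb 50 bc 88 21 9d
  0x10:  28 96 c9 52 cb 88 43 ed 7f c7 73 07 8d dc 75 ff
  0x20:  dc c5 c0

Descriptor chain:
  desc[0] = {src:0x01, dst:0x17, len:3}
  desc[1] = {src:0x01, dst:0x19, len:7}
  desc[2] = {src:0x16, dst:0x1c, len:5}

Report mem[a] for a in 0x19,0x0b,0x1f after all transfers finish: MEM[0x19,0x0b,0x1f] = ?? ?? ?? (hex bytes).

MEM[0x19,0x0b,0x1f] = 3b 50 3b

#0 dst[0x17+3] := {0x3b,0x90,0x3c}
#1 dst[0x19+7] := {0x3b,0x90,0x3c,0x5b,0x25,0xc8,0xf3}
#2 dst[0x1c+5] := {0x43,0x3b,0x90,0x3b,0x90}
query mem[0x19]=0x3b, mem[0x0b]=0x50, mem[0x1f]=0x3b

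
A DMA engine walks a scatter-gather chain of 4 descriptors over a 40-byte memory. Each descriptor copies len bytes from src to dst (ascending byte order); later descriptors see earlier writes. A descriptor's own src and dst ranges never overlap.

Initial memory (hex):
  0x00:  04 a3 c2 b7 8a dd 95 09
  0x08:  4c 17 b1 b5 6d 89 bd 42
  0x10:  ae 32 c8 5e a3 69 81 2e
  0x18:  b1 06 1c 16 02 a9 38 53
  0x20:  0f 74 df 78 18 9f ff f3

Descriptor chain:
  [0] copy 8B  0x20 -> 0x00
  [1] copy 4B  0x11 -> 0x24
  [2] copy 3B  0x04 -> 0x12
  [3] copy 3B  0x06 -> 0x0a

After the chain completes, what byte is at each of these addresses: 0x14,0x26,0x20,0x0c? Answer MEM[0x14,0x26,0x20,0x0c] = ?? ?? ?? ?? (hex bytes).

MEM[0x14,0x26,0x20,0x0c] = ff 5e 0f 4c

  after D0: wrote 8B at 0x00 = 0f74df78189ffff3
  after D1: wrote 4B at 0x24 = 32c85ea3
  after D2: wrote 3B at 0x12 = 189fff
  after D3: wrote 3B at 0x0a = fff34c
query mem[0x14]=0xff, mem[0x26]=0x5e, mem[0x20]=0x0f, mem[0x0c]=0x4c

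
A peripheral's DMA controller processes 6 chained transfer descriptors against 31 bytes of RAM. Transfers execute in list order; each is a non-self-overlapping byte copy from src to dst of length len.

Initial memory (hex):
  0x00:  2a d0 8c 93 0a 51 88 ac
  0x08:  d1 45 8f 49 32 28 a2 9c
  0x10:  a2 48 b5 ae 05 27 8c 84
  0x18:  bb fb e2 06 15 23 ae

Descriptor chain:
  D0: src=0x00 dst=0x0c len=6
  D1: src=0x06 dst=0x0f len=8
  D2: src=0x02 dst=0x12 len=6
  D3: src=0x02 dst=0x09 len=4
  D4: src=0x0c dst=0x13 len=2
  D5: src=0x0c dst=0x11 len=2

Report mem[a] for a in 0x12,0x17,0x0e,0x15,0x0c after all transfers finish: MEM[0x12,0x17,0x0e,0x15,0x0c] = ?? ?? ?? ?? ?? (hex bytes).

MEM[0x12,0x17,0x0e,0x15,0x0c] = d0 ac 8c 51 51

[0] 0x00->0x0c len=6 : 2a d0 8c 93 0a 51
[1] 0x06->0x0f len=8 : 88 ac d1 45 8f 49 2a d0
[2] 0x02->0x12 len=6 : 8c 93 0a 51 88 ac
[3] 0x02->0x09 len=4 : 8c 93 0a 51
[4] 0x0c->0x13 len=2 : 51 d0
[5] 0x0c->0x11 len=2 : 51 d0
query mem[0x12]=0xd0, mem[0x17]=0xac, mem[0x0e]=0x8c, mem[0x15]=0x51, mem[0x0c]=0x51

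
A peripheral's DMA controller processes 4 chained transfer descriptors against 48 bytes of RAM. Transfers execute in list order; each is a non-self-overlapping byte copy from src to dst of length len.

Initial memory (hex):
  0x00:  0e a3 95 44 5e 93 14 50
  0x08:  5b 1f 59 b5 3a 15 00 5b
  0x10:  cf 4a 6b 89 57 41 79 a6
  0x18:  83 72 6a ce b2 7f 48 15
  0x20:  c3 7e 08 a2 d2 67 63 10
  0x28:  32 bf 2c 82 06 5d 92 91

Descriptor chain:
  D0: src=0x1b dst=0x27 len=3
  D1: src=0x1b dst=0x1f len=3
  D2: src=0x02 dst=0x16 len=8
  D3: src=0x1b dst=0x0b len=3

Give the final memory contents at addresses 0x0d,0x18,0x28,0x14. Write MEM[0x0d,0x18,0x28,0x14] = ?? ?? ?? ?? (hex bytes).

  after D0: wrote 3B at 0x27 = ceb27f
  after D1: wrote 3B at 0x1f = ceb27f
  after D2: wrote 8B at 0x16 = 95445e9314505b1f
  after D3: wrote 3B at 0x0b = 505b1f
query mem[0x0d]=0x1f, mem[0x18]=0x5e, mem[0x28]=0xb2, mem[0x14]=0x57

MEM[0x0d,0x18,0x28,0x14] = 1f 5e b2 57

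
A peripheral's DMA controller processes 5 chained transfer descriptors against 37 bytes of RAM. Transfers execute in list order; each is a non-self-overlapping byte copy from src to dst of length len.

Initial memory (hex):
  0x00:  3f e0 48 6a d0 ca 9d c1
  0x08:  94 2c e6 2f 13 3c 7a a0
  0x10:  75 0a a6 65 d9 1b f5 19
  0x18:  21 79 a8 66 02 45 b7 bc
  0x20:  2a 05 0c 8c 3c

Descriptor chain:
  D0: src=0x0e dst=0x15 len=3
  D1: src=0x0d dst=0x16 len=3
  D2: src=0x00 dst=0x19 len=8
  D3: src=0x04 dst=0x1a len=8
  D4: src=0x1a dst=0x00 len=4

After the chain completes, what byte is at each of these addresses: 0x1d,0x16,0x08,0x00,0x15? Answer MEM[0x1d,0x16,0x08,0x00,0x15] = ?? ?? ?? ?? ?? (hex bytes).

D0: mem[0x15..0x17] <- [7a a0 75]
D1: mem[0x16..0x18] <- [3c 7a a0]
D2: mem[0x19..0x20] <- [3f e0 48 6a d0 ca 9d c1]
D3: mem[0x1a..0x21] <- [d0 ca 9d c1 94 2c e6 2f]
D4: mem[0x00..0x03] <- [d0 ca 9d c1]
query mem[0x1d]=0xc1, mem[0x16]=0x3c, mem[0x08]=0x94, mem[0x00]=0xd0, mem[0x15]=0x7a

MEM[0x1d,0x16,0x08,0x00,0x15] = c1 3c 94 d0 7a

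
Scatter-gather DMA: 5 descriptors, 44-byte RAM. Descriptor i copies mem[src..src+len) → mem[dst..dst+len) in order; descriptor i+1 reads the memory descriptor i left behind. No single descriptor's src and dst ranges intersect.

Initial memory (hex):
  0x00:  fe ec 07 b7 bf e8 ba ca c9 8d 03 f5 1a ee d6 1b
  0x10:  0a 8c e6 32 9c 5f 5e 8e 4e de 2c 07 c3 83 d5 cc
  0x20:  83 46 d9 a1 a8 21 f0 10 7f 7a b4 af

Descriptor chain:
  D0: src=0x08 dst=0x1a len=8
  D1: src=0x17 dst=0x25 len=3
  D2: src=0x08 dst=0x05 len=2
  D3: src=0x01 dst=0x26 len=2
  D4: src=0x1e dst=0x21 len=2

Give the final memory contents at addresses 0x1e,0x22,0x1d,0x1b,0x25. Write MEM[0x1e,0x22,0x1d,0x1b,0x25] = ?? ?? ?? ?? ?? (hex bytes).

MEM[0x1e,0x22,0x1d,0x1b,0x25] = 1a ee f5 8d 8e

D0: mem[0x1a..0x21] <- [c9 8d 03 f5 1a ee d6 1b]
D1: mem[0x25..0x27] <- [8e 4e de]
D2: mem[0x05..0x06] <- [c9 8d]
D3: mem[0x26..0x27] <- [ec 07]
D4: mem[0x21..0x22] <- [1a ee]
query mem[0x1e]=0x1a, mem[0x22]=0xee, mem[0x1d]=0xf5, mem[0x1b]=0x8d, mem[0x25]=0x8e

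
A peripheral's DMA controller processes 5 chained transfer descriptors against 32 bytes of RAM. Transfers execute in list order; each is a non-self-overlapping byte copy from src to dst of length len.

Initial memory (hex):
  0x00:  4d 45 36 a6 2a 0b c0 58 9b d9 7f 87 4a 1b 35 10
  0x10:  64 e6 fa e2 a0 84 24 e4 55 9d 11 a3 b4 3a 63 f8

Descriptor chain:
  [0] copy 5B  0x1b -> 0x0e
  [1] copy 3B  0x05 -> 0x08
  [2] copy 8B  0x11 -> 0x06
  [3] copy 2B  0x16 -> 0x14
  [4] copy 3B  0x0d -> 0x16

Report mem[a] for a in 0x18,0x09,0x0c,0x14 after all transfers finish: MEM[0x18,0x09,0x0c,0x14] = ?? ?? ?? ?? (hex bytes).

MEM[0x18,0x09,0x0c,0x14] = b4 a0 e4 24

  after D0: wrote 5B at 0x0e = a3b43a63f8
  after D1: wrote 3B at 0x08 = 0bc058
  after D2: wrote 8B at 0x06 = 63f8e2a08424e455
  after D3: wrote 2B at 0x14 = 24e4
  after D4: wrote 3B at 0x16 = 55a3b4
query mem[0x18]=0xb4, mem[0x09]=0xa0, mem[0x0c]=0xe4, mem[0x14]=0x24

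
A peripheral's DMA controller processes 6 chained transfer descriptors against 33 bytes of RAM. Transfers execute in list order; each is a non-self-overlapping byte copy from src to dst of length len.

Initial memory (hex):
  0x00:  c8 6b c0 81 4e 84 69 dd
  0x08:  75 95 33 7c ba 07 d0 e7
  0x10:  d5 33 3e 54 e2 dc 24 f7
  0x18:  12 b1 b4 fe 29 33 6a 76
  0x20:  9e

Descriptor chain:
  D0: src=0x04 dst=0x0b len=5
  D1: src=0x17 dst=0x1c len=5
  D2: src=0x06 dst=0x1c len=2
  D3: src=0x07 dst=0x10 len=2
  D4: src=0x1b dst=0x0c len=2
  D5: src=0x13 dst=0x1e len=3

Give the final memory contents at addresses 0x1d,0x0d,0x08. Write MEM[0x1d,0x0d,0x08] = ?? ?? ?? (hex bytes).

MEM[0x1d,0x0d,0x08] = dd 69 75

[0] 0x04->0x0b len=5 : 4e 84 69 dd 75
[1] 0x17->0x1c len=5 : f7 12 b1 b4 fe
[2] 0x06->0x1c len=2 : 69 dd
[3] 0x07->0x10 len=2 : dd 75
[4] 0x1b->0x0c len=2 : fe 69
[5] 0x13->0x1e len=3 : 54 e2 dc
query mem[0x1d]=0xdd, mem[0x0d]=0x69, mem[0x08]=0x75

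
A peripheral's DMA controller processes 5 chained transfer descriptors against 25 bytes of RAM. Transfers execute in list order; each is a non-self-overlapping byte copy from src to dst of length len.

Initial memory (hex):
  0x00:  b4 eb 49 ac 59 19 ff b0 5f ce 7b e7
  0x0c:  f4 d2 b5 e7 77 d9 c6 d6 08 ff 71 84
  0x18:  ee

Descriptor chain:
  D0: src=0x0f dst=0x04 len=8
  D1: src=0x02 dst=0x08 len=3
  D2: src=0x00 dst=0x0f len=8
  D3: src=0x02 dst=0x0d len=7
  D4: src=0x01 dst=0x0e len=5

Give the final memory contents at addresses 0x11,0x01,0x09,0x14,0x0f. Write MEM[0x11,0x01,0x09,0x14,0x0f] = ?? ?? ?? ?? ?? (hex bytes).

MEM[0x11,0x01,0x09,0x14,0x0f] = e7 eb ac 77 49

D0: mem[0x04..0x0b] <- [e7 77 d9 c6 d6 08 ff 71]
D1: mem[0x08..0x0a] <- [49 ac e7]
D2: mem[0x0f..0x16] <- [b4 eb 49 ac e7 77 d9 c6]
D3: mem[0x0d..0x13] <- [49 ac e7 77 d9 c6 49]
D4: mem[0x0e..0x12] <- [eb 49 ac e7 77]
query mem[0x11]=0xe7, mem[0x01]=0xeb, mem[0x09]=0xac, mem[0x14]=0x77, mem[0x0f]=0x49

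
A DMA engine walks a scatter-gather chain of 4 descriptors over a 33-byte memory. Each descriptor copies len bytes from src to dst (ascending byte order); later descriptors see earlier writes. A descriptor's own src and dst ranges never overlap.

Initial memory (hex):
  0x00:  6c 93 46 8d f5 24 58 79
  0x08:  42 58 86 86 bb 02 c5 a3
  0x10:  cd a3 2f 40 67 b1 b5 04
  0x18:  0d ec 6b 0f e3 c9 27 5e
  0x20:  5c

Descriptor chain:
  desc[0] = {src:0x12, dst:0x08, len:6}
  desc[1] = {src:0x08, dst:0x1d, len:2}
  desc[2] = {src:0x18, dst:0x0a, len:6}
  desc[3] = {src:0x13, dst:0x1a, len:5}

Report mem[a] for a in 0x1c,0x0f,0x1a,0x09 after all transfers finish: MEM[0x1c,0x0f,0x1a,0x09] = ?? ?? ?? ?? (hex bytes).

D0: mem[0x08..0x0d] <- [2f 40 67 b1 b5 04]
D1: mem[0x1d..0x1e] <- [2f 40]
D2: mem[0x0a..0x0f] <- [0d ec 6b 0f e3 2f]
D3: mem[0x1a..0x1e] <- [40 67 b1 b5 04]
query mem[0x1c]=0xb1, mem[0x0f]=0x2f, mem[0x1a]=0x40, mem[0x09]=0x40

MEM[0x1c,0x0f,0x1a,0x09] = b1 2f 40 40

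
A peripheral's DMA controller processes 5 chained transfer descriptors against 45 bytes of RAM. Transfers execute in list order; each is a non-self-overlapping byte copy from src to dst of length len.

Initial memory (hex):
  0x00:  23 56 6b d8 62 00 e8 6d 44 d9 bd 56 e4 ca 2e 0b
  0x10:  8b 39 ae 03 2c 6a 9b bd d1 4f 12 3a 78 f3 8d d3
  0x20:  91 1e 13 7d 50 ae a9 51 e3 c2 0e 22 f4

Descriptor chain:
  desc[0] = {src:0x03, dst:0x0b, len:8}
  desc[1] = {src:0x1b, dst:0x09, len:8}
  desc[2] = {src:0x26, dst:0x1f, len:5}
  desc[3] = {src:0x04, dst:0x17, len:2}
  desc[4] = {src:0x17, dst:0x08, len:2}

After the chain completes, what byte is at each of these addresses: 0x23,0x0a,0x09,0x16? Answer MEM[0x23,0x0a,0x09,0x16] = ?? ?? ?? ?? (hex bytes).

MEM[0x23,0x0a,0x09,0x16] = 0e 78 00 9b

[0] 0x03->0x0b len=8 : d8 62 00 e8 6d 44 d9 bd
[1] 0x1b->0x09 len=8 : 3a 78 f3 8d d3 91 1e 13
[2] 0x26->0x1f len=5 : a9 51 e3 c2 0e
[3] 0x04->0x17 len=2 : 62 00
[4] 0x17->0x08 len=2 : 62 00
query mem[0x23]=0x0e, mem[0x0a]=0x78, mem[0x09]=0x00, mem[0x16]=0x9b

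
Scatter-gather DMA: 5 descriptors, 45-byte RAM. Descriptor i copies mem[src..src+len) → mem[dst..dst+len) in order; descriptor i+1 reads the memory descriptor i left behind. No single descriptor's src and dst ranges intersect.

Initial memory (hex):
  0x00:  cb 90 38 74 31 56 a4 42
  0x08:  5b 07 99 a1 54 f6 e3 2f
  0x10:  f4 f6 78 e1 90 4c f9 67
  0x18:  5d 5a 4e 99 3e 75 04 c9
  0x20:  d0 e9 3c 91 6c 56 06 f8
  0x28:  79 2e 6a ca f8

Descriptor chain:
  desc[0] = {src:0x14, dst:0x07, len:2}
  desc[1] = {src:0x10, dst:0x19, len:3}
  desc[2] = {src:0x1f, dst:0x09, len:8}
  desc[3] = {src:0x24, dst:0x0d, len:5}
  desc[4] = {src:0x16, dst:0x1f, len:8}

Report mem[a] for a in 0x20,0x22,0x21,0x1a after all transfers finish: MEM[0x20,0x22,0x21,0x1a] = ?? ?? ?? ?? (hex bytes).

  after D0: wrote 2B at 0x07 = 904c
  after D1: wrote 3B at 0x19 = f4f678
  after D2: wrote 8B at 0x09 = c9d0e93c916c5606
  after D3: wrote 5B at 0x0d = 6c5606f879
  after D4: wrote 8B at 0x1f = f9675df4f6783e75
query mem[0x20]=0x67, mem[0x22]=0xf4, mem[0x21]=0x5d, mem[0x1a]=0xf6

MEM[0x20,0x22,0x21,0x1a] = 67 f4 5d f6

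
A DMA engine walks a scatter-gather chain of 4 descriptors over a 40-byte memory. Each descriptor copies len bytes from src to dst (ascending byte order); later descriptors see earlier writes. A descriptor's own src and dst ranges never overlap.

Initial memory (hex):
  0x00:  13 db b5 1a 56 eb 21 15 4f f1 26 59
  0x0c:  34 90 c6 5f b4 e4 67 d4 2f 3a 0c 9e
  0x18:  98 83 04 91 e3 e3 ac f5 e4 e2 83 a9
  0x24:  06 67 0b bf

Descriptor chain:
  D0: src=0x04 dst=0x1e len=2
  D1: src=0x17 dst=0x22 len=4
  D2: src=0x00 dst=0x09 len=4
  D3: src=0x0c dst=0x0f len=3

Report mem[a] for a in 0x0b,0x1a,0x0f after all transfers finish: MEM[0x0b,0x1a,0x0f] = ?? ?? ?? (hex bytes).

MEM[0x0b,0x1a,0x0f] = b5 04 1a

[0] 0x04->0x1e len=2 : 56 eb
[1] 0x17->0x22 len=4 : 9e 98 83 04
[2] 0x00->0x09 len=4 : 13 db b5 1a
[3] 0x0c->0x0f len=3 : 1a 90 c6
query mem[0x0b]=0xb5, mem[0x1a]=0x04, mem[0x0f]=0x1a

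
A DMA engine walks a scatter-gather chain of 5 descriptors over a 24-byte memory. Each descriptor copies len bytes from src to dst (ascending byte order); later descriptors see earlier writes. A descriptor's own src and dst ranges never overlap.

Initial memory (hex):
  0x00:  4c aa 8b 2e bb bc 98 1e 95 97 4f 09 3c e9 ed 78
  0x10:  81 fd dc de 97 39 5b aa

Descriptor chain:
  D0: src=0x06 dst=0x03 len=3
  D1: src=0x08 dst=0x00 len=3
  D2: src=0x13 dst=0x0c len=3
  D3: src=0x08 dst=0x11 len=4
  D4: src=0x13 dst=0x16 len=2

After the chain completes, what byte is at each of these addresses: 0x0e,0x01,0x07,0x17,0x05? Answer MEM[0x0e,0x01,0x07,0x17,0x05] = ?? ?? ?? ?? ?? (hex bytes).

MEM[0x0e,0x01,0x07,0x17,0x05] = 39 97 1e 09 95

#0 dst[0x03+3] := {0x98,0x1e,0x95}
#1 dst[0x00+3] := {0x95,0x97,0x4f}
#2 dst[0x0c+3] := {0xde,0x97,0x39}
#3 dst[0x11+4] := {0x95,0x97,0x4f,0x09}
#4 dst[0x16+2] := {0x4f,0x09}
query mem[0x0e]=0x39, mem[0x01]=0x97, mem[0x07]=0x1e, mem[0x17]=0x09, mem[0x05]=0x95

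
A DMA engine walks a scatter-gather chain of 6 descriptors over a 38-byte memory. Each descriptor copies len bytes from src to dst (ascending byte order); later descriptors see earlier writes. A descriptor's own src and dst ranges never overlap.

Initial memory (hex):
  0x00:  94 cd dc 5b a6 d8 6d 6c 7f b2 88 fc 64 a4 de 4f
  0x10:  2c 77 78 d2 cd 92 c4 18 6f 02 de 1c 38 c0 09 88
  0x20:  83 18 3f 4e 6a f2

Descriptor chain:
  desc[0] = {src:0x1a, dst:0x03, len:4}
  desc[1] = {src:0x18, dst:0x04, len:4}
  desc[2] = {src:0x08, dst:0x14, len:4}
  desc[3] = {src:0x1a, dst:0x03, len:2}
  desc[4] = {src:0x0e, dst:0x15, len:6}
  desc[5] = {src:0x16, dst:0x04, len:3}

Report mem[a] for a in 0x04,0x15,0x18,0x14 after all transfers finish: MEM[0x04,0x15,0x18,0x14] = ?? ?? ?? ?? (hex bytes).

MEM[0x04,0x15,0x18,0x14] = 4f de 77 7f

  after D0: wrote 4B at 0x03 = de1c38c0
  after D1: wrote 4B at 0x04 = 6f02de1c
  after D2: wrote 4B at 0x14 = 7fb288fc
  after D3: wrote 2B at 0x03 = de1c
  after D4: wrote 6B at 0x15 = de4f2c7778d2
  after D5: wrote 3B at 0x04 = 4f2c77
query mem[0x04]=0x4f, mem[0x15]=0xde, mem[0x18]=0x77, mem[0x14]=0x7f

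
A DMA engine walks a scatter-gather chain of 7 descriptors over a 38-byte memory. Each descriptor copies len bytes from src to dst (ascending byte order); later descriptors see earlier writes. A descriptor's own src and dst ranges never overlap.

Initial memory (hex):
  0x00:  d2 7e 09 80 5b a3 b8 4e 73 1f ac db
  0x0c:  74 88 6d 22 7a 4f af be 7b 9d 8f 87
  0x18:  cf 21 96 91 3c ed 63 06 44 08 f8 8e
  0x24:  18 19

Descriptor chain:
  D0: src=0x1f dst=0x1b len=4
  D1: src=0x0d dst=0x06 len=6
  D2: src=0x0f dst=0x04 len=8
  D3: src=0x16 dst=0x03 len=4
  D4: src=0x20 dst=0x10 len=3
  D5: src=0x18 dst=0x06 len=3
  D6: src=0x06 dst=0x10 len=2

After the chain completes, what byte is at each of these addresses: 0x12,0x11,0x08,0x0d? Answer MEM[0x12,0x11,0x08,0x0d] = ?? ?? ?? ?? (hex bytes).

D0: mem[0x1b..0x1e] <- [06 44 08 f8]
D1: mem[0x06..0x0b] <- [88 6d 22 7a 4f af]
D2: mem[0x04..0x0b] <- [22 7a 4f af be 7b 9d 8f]
D3: mem[0x03..0x06] <- [8f 87 cf 21]
D4: mem[0x10..0x12] <- [44 08 f8]
D5: mem[0x06..0x08] <- [cf 21 96]
D6: mem[0x10..0x11] <- [cf 21]
query mem[0x12]=0xf8, mem[0x11]=0x21, mem[0x08]=0x96, mem[0x0d]=0x88

MEM[0x12,0x11,0x08,0x0d] = f8 21 96 88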